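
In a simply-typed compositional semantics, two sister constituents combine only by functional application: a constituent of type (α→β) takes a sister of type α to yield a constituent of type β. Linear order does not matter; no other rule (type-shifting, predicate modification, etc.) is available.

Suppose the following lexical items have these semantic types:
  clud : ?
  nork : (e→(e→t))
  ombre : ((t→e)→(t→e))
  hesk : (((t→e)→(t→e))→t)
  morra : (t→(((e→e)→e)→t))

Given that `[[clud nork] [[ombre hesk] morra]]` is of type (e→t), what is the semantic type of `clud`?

[[clud nork] [[ombre hesk] morra]] must have type (e→t). The sister [[ombre hesk] morra] has type (((e→e)→e)→t); that is not a function onto (e→t), so [clud nork] must be the functor, of type ((((e→e)→e)→t)→(e→t)).
[clud nork] must have type ((((e→e)→e)→t)→(e→t)). The sister nork has type (e→(e→t)); that is not a function onto ((((e→e)→e)→t)→(e→t)), so clud must be the functor, of type ((e→(e→t))→((((e→e)→e)→t)→(e→t))).

((e→(e→t))→((((e→e)→e)→t)→(e→t)))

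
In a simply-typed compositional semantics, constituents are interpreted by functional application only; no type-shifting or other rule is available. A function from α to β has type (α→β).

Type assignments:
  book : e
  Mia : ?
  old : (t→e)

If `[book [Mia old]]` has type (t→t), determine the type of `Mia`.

((t→e)→(e→(t→t)))

[book [Mia old]] is required to be (t→t). book : e cannot yield (t→t) as functor, so [Mia old] : (e→(t→t)).
[Mia old] is required to be (e→(t→t)). old : (t→e) cannot yield (e→(t→t)) as functor, so Mia : ((t→e)→(e→(t→t))).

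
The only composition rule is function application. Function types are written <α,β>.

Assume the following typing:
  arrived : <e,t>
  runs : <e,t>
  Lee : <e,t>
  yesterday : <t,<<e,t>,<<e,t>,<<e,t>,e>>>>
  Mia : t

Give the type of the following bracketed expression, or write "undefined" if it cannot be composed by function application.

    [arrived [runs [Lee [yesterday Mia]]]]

[yesterday Mia] — yesterday of type <t,<<e,t>,<<e,t>,<<e,t>,e>>>> combines with Mia of type t: type <<e,t>,<<e,t>,<<e,t>,e>>>.
[Lee [yesterday Mia]] — [yesterday Mia] of type <<e,t>,<<e,t>,<<e,t>,e>>> combines with Lee of type <e,t>: type <<e,t>,<<e,t>,e>>.
[runs [Lee [yesterday Mia]]] — [Lee [yesterday Mia]] of type <<e,t>,<<e,t>,e>> combines with runs of type <e,t>: type <<e,t>,e>.
[arrived [runs [Lee [yesterday Mia]]]] — [runs [Lee [yesterday Mia]]] of type <<e,t>,e> combines with arrived of type <e,t>: type e.

e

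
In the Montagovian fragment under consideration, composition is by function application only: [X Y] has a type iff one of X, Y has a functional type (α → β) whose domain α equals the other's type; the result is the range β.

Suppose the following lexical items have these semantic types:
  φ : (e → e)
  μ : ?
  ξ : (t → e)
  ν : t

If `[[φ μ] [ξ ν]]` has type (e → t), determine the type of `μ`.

[[φ μ] [ξ ν]] is required to be (e → t). [ξ ν] : e cannot yield (e → t) as functor, so [φ μ] : (e → (e → t)).
[φ μ] is required to be (e → (e → t)). φ : (e → e) cannot yield (e → (e → t)) as functor, so μ : ((e → e) → (e → (e → t))).

((e → e) → (e → (e → t)))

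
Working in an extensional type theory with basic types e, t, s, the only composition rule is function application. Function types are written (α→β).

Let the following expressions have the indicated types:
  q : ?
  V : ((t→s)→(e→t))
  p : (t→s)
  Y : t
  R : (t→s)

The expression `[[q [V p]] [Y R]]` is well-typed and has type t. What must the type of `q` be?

[[q [V p]] [Y R]] is required to be t. [Y R] : s cannot yield t as functor, so [q [V p]] : (s→t).
[q [V p]] is required to be (s→t). [V p] : (e→t) cannot yield (s→t) as functor, so q : ((e→t)→(s→t)).

((e→t)→(s→t))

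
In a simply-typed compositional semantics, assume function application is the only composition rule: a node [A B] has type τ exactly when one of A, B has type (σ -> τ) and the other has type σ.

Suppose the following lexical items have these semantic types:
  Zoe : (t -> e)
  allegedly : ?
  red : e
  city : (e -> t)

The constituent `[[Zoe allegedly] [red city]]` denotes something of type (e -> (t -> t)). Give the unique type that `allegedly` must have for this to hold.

[[Zoe allegedly] [red city]] must have type (e -> (t -> t)). The sister [red city] has type t; that is not a function onto (e -> (t -> t)), so [Zoe allegedly] must be the functor, of type (t -> (e -> (t -> t))).
[Zoe allegedly] must have type (t -> (e -> (t -> t))). The sister Zoe has type (t -> e); that is not a function onto (t -> (e -> (t -> t))), so allegedly must be the functor, of type ((t -> e) -> (t -> (e -> (t -> t)))).

((t -> e) -> (t -> (e -> (t -> t))))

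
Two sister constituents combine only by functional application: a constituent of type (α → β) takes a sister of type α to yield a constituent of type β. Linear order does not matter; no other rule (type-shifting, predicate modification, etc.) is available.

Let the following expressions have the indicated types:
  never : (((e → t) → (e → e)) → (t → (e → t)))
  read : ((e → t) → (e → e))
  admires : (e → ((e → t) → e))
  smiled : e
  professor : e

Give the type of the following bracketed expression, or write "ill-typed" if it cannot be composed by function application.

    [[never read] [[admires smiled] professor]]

At [never read], never : (((e → t) → (e → e)) → (t → (e → t))) takes read : ((e → t) → (e → e)), giving (t → (e → t)).
At [admires smiled], admires : (e → ((e → t) → e)) takes smiled : e, giving ((e → t) → e).
[[admires smiled] professor]: ((e → t) → e) with e — neither is a function whose domain matches the other; composition fails here.

ill-typed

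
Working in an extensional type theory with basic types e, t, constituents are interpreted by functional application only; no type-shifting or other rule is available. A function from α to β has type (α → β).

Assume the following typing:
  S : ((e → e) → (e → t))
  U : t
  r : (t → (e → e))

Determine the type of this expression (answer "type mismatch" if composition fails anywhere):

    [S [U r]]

(e → t)

[U r] — r of type (t → (e → e)) combines with U of type t: type (e → e).
[S [U r]] — S of type ((e → e) → (e → t)) combines with [U r] of type (e → e): type (e → t).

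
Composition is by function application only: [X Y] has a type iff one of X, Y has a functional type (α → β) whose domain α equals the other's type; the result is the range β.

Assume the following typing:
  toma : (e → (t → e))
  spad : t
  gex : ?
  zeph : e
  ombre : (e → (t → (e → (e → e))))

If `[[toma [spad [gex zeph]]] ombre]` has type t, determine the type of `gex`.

For [[toma [spad [gex zeph]]] ombre] to have type t with ombre of type (e → (t → (e → (e → e)))), [toma [spad [gex zeph]]] must be the function: [toma [spad [gex zeph]]] : ((e → (t → (e → (e → e)))) → t).
For [toma [spad [gex zeph]]] to have type ((e → (t → (e → (e → e)))) → t) with toma of type (e → (t → e)), [spad [gex zeph]] must be the function: [spad [gex zeph]] : ((e → (t → e)) → ((e → (t → (e → (e → e)))) → t)).
For [spad [gex zeph]] to have type ((e → (t → e)) → ((e → (t → (e → (e → e)))) → t)) with spad of type t, [gex zeph] must be the function: [gex zeph] : (t → ((e → (t → e)) → ((e → (t → (e → (e → e)))) → t))).
For [gex zeph] to have type (t → ((e → (t → e)) → ((e → (t → (e → (e → e)))) → t))) with zeph of type e, gex must be the function: gex : (e → (t → ((e → (t → e)) → ((e → (t → (e → (e → e)))) → t)))).

(e → (t → ((e → (t → e)) → ((e → (t → (e → (e → e)))) → t))))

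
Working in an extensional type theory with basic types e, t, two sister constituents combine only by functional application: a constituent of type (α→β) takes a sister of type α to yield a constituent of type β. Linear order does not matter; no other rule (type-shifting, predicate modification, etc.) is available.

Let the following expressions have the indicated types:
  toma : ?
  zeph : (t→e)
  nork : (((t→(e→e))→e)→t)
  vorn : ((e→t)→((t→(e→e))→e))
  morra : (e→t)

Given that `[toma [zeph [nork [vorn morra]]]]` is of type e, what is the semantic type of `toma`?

[toma [zeph [nork [vorn morra]]]] is required to be e. [zeph [nork [vorn morra]]] : e cannot yield e as functor, so toma : (e→e).

(e→e)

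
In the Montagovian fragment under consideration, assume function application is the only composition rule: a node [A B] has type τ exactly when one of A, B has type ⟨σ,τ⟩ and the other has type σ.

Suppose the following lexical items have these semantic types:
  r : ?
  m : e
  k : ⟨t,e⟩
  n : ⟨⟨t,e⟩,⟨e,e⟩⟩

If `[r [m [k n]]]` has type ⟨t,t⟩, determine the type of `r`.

⟨e,⟨t,t⟩⟩

[r [m [k n]]] must have type ⟨t,t⟩. The sister [m [k n]] has type e; that is not a function onto ⟨t,t⟩, so r must be the functor, of type ⟨e,⟨t,t⟩⟩.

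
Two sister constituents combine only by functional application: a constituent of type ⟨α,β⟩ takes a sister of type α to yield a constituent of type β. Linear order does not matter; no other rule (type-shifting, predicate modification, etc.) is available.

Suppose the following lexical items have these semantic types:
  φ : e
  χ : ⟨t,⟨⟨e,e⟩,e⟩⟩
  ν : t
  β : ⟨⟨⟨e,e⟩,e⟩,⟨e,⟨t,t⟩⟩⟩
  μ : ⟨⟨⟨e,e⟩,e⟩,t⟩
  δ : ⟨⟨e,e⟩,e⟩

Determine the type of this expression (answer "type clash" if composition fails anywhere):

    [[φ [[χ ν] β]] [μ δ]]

At [χ ν], χ : ⟨t,⟨⟨e,e⟩,e⟩⟩ takes ν : t, giving ⟨⟨e,e⟩,e⟩.
At [[χ ν] β], β : ⟨⟨⟨e,e⟩,e⟩,⟨e,⟨t,t⟩⟩⟩ takes [χ ν] : ⟨⟨e,e⟩,e⟩, giving ⟨e,⟨t,t⟩⟩.
At [φ [[χ ν] β]], [[χ ν] β] : ⟨e,⟨t,t⟩⟩ takes φ : e, giving ⟨t,t⟩.
At [μ δ], μ : ⟨⟨⟨e,e⟩,e⟩,t⟩ takes δ : ⟨⟨e,e⟩,e⟩, giving t.
At [[φ [[χ ν] β]] [μ δ]], [φ [[χ ν] β]] : ⟨t,t⟩ takes [μ δ] : t, giving t.

t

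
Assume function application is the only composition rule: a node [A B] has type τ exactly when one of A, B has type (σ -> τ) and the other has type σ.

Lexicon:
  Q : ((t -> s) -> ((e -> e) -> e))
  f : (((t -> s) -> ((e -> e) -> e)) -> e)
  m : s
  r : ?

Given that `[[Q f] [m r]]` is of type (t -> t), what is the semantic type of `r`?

(s -> (e -> (t -> t)))

For [[Q f] [m r]] to have type (t -> t) with [Q f] of type e, [m r] must be the function: [m r] : (e -> (t -> t)).
For [m r] to have type (e -> (t -> t)) with m of type s, r must be the function: r : (s -> (e -> (t -> t))).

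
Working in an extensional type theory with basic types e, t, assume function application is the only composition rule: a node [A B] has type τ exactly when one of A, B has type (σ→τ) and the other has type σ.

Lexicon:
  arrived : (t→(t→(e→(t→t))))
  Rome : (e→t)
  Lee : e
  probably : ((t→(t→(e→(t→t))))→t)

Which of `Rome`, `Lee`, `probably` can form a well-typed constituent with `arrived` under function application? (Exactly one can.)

probably

Rome : (e→t) — does not combine with arrived.
Lee : e — does not combine with arrived.
probably — combines: probably : ((t→(t→(e→(t→t))))→t) takes arrived : (t→(t→(e→(t→t)))) as argument, giving t.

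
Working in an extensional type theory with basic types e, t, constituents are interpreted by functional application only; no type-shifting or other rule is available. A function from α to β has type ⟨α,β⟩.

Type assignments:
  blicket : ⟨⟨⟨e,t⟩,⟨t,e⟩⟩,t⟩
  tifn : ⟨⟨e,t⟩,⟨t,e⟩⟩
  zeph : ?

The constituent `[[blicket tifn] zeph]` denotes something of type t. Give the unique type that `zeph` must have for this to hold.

[[blicket tifn] zeph] must have type t. The sister [blicket tifn] has type t; that is not a function onto t, so zeph must be the functor, of type ⟨t,t⟩.

⟨t,t⟩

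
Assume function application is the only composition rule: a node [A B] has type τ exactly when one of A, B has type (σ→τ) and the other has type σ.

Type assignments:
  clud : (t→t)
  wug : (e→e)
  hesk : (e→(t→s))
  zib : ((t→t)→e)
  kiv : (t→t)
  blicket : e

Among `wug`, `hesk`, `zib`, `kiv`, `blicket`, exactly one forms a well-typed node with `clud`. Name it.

wug : (e→e) — neither side's domain matches the other.
hesk : (e→(t→s)) — neither side's domain matches the other.
zib — combines: zib : ((t→t)→e) takes clud : (t→t) as argument, giving e.
kiv : (t→t) — neither side's domain matches the other.
blicket : e — neither side's domain matches the other.

zib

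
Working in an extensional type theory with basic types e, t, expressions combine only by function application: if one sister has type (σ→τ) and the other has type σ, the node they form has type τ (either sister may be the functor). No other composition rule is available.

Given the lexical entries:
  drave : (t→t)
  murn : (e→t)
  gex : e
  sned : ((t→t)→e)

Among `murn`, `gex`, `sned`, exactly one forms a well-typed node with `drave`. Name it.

sned

murn : (e→t) — does not combine with drave.
gex : e — does not combine with drave.
sned — combines: sned : ((t→t)→e) takes drave : (t→t) as argument, giving e.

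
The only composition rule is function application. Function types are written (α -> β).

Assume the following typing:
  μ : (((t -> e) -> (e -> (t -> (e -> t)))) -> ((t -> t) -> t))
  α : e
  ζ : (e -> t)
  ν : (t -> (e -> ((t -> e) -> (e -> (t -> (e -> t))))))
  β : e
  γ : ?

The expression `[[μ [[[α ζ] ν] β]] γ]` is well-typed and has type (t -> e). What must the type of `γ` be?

(((t -> t) -> t) -> (t -> e))

[[μ [[[α ζ] ν] β]] γ] must have type (t -> e). The sister [μ [[[α ζ] ν] β]] has type ((t -> t) -> t); that is not a function onto (t -> e), so γ must be the functor, of type (((t -> t) -> t) -> (t -> e)).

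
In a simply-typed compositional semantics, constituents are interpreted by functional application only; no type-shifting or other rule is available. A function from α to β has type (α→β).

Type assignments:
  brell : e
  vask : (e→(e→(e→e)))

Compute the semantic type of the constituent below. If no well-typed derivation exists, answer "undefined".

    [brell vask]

(e→(e→e))

[brell vask] — vask of type (e→(e→(e→e))) combines with brell of type e: type (e→(e→e)).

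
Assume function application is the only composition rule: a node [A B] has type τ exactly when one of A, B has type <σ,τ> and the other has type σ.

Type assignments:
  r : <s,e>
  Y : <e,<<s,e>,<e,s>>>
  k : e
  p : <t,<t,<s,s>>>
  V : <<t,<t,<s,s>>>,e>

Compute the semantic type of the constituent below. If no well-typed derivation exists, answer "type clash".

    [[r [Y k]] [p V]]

s

[Y k] — Y of type <e,<<s,e>,<e,s>>> combines with k of type e: type <<s,e>,<e,s>>.
[r [Y k]] — [Y k] of type <<s,e>,<e,s>> combines with r of type <s,e>: type <e,s>.
[p V] — V of type <<t,<t,<s,s>>>,e> combines with p of type <t,<t,<s,s>>>: type e.
[[r [Y k]] [p V]] — [r [Y k]] of type <e,s> combines with [p V] of type e: type s.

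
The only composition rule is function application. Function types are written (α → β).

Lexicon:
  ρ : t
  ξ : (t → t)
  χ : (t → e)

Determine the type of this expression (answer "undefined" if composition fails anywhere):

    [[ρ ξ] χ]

[ρ ξ]: functor ξ : (t → t), argument ρ : t; result t.
[[ρ ξ] χ]: functor χ : (t → e), argument [ρ ξ] : t; result e.

e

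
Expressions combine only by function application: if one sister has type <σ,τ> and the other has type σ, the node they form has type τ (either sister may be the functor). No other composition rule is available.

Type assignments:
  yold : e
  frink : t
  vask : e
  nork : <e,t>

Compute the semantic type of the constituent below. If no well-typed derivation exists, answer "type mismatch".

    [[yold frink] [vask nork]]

type mismatch

At [yold frink]: neither e nor t can take the other as argument; the node is ill-typed.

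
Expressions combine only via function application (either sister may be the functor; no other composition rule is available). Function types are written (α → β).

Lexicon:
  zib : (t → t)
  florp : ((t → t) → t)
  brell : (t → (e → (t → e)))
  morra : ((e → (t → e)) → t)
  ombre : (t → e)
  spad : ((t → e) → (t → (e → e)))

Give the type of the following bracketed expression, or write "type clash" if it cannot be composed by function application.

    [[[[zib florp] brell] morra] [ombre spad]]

(e → e)

[zib florp]: functor florp : ((t → t) → t), argument zib : (t → t); result t.
[[zib florp] brell]: functor brell : (t → (e → (t → e))), argument [zib florp] : t; result (e → (t → e)).
[[[zib florp] brell] morra]: functor morra : ((e → (t → e)) → t), argument [[zib florp] brell] : (e → (t → e)); result t.
[ombre spad]: functor spad : ((t → e) → (t → (e → e))), argument ombre : (t → e); result (t → (e → e)).
[[[[zib florp] brell] morra] [ombre spad]]: functor [ombre spad] : (t → (e → e)), argument [[[zib florp] brell] morra] : t; result (e → e).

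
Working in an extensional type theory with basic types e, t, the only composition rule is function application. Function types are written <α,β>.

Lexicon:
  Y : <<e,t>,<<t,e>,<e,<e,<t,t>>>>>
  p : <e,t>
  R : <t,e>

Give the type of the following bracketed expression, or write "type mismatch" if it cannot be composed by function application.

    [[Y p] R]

[Y p]: functor Y : <<e,t>,<<t,e>,<e,<e,<t,t>>>>>, argument p : <e,t>; result <<t,e>,<e,<e,<t,t>>>>.
[[Y p] R]: functor [Y p] : <<t,e>,<e,<e,<t,t>>>>, argument R : <t,e>; result <e,<e,<t,t>>>.

<e,<e,<t,t>>>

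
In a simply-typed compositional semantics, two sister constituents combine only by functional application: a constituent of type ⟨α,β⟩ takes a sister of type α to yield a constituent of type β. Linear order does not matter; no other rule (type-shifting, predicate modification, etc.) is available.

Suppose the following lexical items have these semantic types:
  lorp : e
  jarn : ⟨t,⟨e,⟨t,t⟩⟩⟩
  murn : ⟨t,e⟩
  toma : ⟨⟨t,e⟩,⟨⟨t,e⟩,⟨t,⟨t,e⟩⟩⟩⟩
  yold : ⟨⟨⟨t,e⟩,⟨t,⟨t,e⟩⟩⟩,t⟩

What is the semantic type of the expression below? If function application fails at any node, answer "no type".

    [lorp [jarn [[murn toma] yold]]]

[murn toma]: ⟨⟨t,e⟩,⟨⟨t,e⟩,⟨t,⟨t,e⟩⟩⟩⟩ applied to ⟨t,e⟩ yields ⟨⟨t,e⟩,⟨t,⟨t,e⟩⟩⟩.
[[murn toma] yold]: ⟨⟨⟨t,e⟩,⟨t,⟨t,e⟩⟩⟩,t⟩ applied to ⟨⟨t,e⟩,⟨t,⟨t,e⟩⟩⟩ yields t.
[jarn [[murn toma] yold]]: ⟨t,⟨e,⟨t,t⟩⟩⟩ applied to t yields ⟨e,⟨t,t⟩⟩.
[lorp [jarn [[murn toma] yold]]]: ⟨e,⟨t,t⟩⟩ applied to e yields ⟨t,t⟩.

⟨t,t⟩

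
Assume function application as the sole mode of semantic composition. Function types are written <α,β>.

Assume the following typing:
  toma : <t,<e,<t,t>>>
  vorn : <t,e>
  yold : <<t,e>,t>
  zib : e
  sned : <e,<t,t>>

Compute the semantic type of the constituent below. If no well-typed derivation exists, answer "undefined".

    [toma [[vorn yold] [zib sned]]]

[vorn yold]: <<t,e>,t> applied to <t,e> yields t.
[zib sned]: <e,<t,t>> applied to e yields <t,t>.
[[vorn yold] [zib sned]]: <t,t> applied to t yields t.
[toma [[vorn yold] [zib sned]]]: <t,<e,<t,t>>> applied to t yields <e,<t,t>>.

<e,<t,t>>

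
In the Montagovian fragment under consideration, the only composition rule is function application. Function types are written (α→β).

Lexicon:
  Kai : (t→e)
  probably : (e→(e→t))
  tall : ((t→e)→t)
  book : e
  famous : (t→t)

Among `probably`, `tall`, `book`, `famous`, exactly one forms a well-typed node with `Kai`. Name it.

tall

probably : (e→(e→t)) — neither side's domain matches the other.
tall — combines: tall : ((t→e)→t) takes Kai : (t→e) as argument, giving t.
book : e — neither side's domain matches the other.
famous : (t→t) — neither side's domain matches the other.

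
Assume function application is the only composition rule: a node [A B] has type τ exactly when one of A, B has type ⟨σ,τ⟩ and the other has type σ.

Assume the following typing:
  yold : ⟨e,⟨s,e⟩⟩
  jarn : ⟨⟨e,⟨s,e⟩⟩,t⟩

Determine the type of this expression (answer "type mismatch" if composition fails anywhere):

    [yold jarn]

[yold jarn]: functor jarn : ⟨⟨e,⟨s,e⟩⟩,t⟩, argument yold : ⟨e,⟨s,e⟩⟩; result t.

t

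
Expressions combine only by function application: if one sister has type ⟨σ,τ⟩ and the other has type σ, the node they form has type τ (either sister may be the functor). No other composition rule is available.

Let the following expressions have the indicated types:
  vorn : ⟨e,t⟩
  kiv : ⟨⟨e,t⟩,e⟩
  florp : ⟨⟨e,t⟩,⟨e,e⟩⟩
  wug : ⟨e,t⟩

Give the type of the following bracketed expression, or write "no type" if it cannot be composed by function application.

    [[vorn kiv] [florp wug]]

[vorn kiv]: functor kiv : ⟨⟨e,t⟩,e⟩, argument vorn : ⟨e,t⟩; result e.
[florp wug]: functor florp : ⟨⟨e,t⟩,⟨e,e⟩⟩, argument wug : ⟨e,t⟩; result ⟨e,e⟩.
[[vorn kiv] [florp wug]]: functor [florp wug] : ⟨e,e⟩, argument [vorn kiv] : e; result e.

e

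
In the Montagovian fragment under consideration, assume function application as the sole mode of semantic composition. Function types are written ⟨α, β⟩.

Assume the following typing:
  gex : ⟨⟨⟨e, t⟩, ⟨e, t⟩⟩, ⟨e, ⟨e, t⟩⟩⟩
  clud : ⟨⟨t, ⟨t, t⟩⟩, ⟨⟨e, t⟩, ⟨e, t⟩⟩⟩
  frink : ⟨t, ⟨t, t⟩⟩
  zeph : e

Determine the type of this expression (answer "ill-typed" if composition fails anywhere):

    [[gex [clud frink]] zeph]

⟨e, t⟩

[clud frink]: functor clud : ⟨⟨t, ⟨t, t⟩⟩, ⟨⟨e, t⟩, ⟨e, t⟩⟩⟩, argument frink : ⟨t, ⟨t, t⟩⟩; result ⟨⟨e, t⟩, ⟨e, t⟩⟩.
[gex [clud frink]]: functor gex : ⟨⟨⟨e, t⟩, ⟨e, t⟩⟩, ⟨e, ⟨e, t⟩⟩⟩, argument [clud frink] : ⟨⟨e, t⟩, ⟨e, t⟩⟩; result ⟨e, ⟨e, t⟩⟩.
[[gex [clud frink]] zeph]: functor [gex [clud frink]] : ⟨e, ⟨e, t⟩⟩, argument zeph : e; result ⟨e, t⟩.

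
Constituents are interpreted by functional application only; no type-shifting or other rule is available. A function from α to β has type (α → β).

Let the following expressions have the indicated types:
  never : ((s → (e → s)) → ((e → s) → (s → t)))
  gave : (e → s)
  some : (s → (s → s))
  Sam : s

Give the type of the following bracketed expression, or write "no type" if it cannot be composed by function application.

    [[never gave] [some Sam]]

At [never gave]: neither ((s → (e → s)) → ((e → s) → (s → t))) nor (e → s) can take the other as argument; the node is ill-typed.

no type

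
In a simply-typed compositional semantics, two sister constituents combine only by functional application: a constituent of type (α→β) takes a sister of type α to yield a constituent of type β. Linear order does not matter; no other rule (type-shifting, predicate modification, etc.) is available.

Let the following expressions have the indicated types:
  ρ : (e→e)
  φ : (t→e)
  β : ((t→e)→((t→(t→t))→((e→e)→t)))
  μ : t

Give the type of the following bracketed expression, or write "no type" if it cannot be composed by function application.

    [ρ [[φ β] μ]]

no type

[φ β]: functor β : ((t→e)→((t→(t→t))→((e→e)→t))), argument φ : (t→e); result ((t→(t→t))→((e→e)→t)).
[[φ β] μ]: ((t→(t→t))→((e→e)→t)) with t — neither is a function whose domain matches the other; composition fails here.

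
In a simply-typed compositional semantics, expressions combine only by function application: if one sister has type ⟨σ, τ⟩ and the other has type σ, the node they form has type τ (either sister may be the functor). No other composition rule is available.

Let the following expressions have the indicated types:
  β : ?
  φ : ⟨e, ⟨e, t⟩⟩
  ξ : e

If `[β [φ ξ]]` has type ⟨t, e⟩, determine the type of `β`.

⟨⟨e, t⟩, ⟨t, e⟩⟩

At [β [φ ξ]] (required: ⟨t, e⟩): [φ ξ] is ⟨e, t⟩, which is not a function with range ⟨t, e⟩; hence β is the functor — type ⟨⟨e, t⟩, ⟨t, e⟩⟩.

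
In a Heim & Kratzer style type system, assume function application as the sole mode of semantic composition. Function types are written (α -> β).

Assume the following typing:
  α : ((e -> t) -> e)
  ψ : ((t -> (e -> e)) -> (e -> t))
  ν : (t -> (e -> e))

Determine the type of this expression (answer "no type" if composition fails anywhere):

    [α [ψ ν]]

[ψ ν]: functor ψ : ((t -> (e -> e)) -> (e -> t)), argument ν : (t -> (e -> e)); result (e -> t).
[α [ψ ν]]: functor α : ((e -> t) -> e), argument [ψ ν] : (e -> t); result e.

e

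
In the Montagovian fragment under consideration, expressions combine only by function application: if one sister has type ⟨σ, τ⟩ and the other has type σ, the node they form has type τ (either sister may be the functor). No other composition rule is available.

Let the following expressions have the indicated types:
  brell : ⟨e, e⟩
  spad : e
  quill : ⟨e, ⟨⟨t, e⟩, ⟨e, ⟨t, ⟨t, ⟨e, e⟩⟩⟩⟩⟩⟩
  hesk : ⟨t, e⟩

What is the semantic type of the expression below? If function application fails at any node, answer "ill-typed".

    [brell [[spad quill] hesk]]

ill-typed

[spad quill]: ⟨e, ⟨⟨t, e⟩, ⟨e, ⟨t, ⟨t, ⟨e, e⟩⟩⟩⟩⟩⟩ applied to e yields ⟨⟨t, e⟩, ⟨e, ⟨t, ⟨t, ⟨e, e⟩⟩⟩⟩⟩.
[[spad quill] hesk]: ⟨⟨t, e⟩, ⟨e, ⟨t, ⟨t, ⟨e, e⟩⟩⟩⟩⟩ applied to ⟨t, e⟩ yields ⟨e, ⟨t, ⟨t, ⟨e, e⟩⟩⟩⟩.
[brell [[spad quill] hesk]]: ⟨e, e⟩ with ⟨e, ⟨t, ⟨t, ⟨e, e⟩⟩⟩⟩ — neither is a function whose domain matches the other; composition fails here.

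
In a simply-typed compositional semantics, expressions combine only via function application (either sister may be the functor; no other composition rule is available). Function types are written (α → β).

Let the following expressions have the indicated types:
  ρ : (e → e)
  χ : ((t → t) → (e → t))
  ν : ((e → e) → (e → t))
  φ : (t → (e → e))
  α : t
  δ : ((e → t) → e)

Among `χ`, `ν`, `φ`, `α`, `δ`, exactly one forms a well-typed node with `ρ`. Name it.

ν

χ : ((t → t) → (e → t)) — neither side's domain matches the other.
ν — combines: ν : ((e → e) → (e → t)) takes ρ : (e → e) as argument, giving (e → t).
φ : (t → (e → e)) — neither side's domain matches the other.
α : t — neither side's domain matches the other.
δ : ((e → t) → e) — neither side's domain matches the other.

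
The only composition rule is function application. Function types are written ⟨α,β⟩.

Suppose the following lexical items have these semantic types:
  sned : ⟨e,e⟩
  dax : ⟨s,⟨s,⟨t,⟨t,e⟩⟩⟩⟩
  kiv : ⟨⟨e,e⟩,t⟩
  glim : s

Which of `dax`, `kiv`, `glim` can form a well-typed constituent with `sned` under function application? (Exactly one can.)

dax : ⟨s,⟨s,⟨t,⟨t,e⟩⟩⟩⟩ — does not combine with sned.
kiv — combines: kiv : ⟨⟨e,e⟩,t⟩ takes sned : ⟨e,e⟩ as argument, giving t.
glim : s — does not combine with sned.

kiv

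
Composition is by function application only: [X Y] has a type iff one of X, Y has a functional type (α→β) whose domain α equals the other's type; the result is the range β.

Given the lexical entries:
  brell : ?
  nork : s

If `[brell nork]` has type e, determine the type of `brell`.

(s→e)

[brell nork] must have type e. The sister nork has type s; that is not a function onto e, so brell must be the functor, of type (s→e).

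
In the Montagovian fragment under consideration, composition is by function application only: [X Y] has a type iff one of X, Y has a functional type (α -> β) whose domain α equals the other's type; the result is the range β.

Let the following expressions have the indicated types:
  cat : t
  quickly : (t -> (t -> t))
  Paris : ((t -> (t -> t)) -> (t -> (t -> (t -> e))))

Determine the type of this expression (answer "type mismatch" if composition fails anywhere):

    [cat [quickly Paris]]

(t -> (t -> e))

[quickly Paris]: ((t -> (t -> t)) -> (t -> (t -> (t -> e)))) applied to (t -> (t -> t)) yields (t -> (t -> (t -> e))).
[cat [quickly Paris]]: (t -> (t -> (t -> e))) applied to t yields (t -> (t -> e)).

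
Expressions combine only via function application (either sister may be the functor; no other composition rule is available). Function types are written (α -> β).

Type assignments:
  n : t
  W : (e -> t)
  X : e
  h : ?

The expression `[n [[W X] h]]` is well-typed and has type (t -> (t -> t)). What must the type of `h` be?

At [n [[W X] h]] (required: (t -> (t -> t))): n is t, which is not a function with range (t -> (t -> t)); hence [[W X] h] is the functor — type (t -> (t -> (t -> t))).
At [[W X] h] (required: (t -> (t -> (t -> t)))): [W X] is t, which is not a function with range (t -> (t -> (t -> t))); hence h is the functor — type (t -> (t -> (t -> (t -> t)))).

(t -> (t -> (t -> (t -> t))))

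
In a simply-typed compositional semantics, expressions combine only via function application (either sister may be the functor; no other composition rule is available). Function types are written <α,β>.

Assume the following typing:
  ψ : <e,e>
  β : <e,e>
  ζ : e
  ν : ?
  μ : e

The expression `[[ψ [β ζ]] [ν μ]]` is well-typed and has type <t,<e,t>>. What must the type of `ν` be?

<e,<e,<t,<e,t>>>>

For [[ψ [β ζ]] [ν μ]] to have type <t,<e,t>> with [ψ [β ζ]] of type e, [ν μ] must be the function: [ν μ] : <e,<t,<e,t>>>.
For [ν μ] to have type <e,<t,<e,t>>> with μ of type e, ν must be the function: ν : <e,<e,<t,<e,t>>>>.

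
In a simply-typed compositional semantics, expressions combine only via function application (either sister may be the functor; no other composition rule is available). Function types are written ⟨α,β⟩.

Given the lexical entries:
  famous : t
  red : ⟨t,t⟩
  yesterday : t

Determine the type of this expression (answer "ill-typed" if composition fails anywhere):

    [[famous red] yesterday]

[famous red]: red is ⟨t,t⟩, famous is t; result t.
[[famous red] yesterday]: t and t cannot combine by function application — type clash.

ill-typed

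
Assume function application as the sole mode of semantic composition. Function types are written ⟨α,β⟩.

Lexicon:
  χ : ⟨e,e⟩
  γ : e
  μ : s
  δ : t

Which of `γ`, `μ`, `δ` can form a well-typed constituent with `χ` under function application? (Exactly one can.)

γ — combines: χ : ⟨e,e⟩ takes γ : e as argument, giving e.
μ : s — no; χ wants e, and μ wants nothing (atomic).
δ : t — no; χ wants e, and δ wants nothing (atomic).

γ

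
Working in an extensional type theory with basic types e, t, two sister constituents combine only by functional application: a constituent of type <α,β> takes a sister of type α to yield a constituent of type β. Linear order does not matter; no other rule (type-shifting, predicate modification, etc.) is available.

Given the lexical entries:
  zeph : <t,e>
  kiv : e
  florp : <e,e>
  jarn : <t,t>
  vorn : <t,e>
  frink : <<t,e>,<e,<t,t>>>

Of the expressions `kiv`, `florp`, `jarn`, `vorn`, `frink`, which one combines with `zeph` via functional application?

frink

kiv : e — no; zeph wants t, and kiv wants nothing (atomic).
florp : <e,e> — no; zeph wants t, and florp wants e.
jarn : <t,t> — no; zeph wants t, and jarn wants t.
vorn : <t,e> — no; zeph wants t, and vorn wants t.
frink — combines: frink : <<t,e>,<e,<t,t>>> takes zeph : <t,e> as argument, giving <e,<t,t>>.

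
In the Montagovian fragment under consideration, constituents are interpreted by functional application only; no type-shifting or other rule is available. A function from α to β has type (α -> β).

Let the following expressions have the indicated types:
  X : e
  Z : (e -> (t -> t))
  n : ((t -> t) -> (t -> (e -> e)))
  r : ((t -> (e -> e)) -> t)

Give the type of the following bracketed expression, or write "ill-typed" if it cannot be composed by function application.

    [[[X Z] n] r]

t

At [X Z], Z : (e -> (t -> t)) takes X : e, giving (t -> t).
At [[X Z] n], n : ((t -> t) -> (t -> (e -> e))) takes [X Z] : (t -> t), giving (t -> (e -> e)).
At [[[X Z] n] r], r : ((t -> (e -> e)) -> t) takes [[X Z] n] : (t -> (e -> e)), giving t.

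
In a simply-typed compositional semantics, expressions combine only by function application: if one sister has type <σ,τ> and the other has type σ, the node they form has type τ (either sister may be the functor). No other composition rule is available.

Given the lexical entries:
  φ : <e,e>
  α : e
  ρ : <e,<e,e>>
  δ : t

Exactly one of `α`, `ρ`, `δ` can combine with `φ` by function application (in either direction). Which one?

α

α — combines: φ : <e,e> takes α : e as argument, giving e.
ρ : <e,<e,e>> — φ needs e; ρ needs e; neither fits.
δ : t — φ needs e; δ needs nothing (atomic); neither fits.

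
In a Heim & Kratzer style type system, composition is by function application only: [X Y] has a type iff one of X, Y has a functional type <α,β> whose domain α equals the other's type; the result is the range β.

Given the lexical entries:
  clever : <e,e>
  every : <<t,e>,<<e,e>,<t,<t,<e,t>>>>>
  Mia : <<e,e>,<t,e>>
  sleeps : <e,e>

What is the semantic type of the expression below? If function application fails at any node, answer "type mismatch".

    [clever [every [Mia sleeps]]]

[Mia sleeps] — Mia of type <<e,e>,<t,e>> combines with sleeps of type <e,e>: type <t,e>.
[every [Mia sleeps]] — every of type <<t,e>,<<e,e>,<t,<t,<e,t>>>>> combines with [Mia sleeps] of type <t,e>: type <<e,e>,<t,<t,<e,t>>>>.
[clever [every [Mia sleeps]]] — [every [Mia sleeps]] of type <<e,e>,<t,<t,<e,t>>>> combines with clever of type <e,e>: type <t,<t,<e,t>>>.

<t,<t,<e,t>>>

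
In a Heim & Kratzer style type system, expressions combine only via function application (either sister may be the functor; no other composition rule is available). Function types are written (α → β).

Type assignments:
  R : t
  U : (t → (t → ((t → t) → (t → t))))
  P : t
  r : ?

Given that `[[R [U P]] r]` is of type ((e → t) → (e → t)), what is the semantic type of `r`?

[[R [U P]] r] must have type ((e → t) → (e → t)). The sister [R [U P]] has type ((t → t) → (t → t)); that is not a function onto ((e → t) → (e → t)), so r must be the functor, of type (((t → t) → (t → t)) → ((e → t) → (e → t))).

(((t → t) → (t → t)) → ((e → t) → (e → t)))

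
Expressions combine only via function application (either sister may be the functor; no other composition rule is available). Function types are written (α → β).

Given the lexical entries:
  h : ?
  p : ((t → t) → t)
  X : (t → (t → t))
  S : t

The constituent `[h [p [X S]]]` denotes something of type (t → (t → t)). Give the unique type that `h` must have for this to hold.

(t → (t → (t → t)))

At [h [p [X S]]] (required: (t → (t → t))): [p [X S]] is t, which is not a function with range (t → (t → t)); hence h is the functor — type (t → (t → (t → t))).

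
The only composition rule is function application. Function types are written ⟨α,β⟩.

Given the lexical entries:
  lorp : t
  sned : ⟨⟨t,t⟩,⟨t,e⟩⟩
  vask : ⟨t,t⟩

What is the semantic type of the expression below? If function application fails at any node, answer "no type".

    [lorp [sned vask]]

e

[sned vask]: sned is ⟨⟨t,t⟩,⟨t,e⟩⟩, vask is ⟨t,t⟩; result ⟨t,e⟩.
[lorp [sned vask]]: [sned vask] is ⟨t,e⟩, lorp is t; result e.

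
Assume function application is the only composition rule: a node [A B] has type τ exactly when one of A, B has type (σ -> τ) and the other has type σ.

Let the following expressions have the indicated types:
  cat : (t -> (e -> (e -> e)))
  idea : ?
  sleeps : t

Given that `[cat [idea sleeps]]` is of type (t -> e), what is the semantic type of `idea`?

For [cat [idea sleeps]] to have type (t -> e) with cat of type (t -> (e -> (e -> e))), [idea sleeps] must be the function: [idea sleeps] : ((t -> (e -> (e -> e))) -> (t -> e)).
For [idea sleeps] to have type ((t -> (e -> (e -> e))) -> (t -> e)) with sleeps of type t, idea must be the function: idea : (t -> ((t -> (e -> (e -> e))) -> (t -> e))).

(t -> ((t -> (e -> (e -> e))) -> (t -> e)))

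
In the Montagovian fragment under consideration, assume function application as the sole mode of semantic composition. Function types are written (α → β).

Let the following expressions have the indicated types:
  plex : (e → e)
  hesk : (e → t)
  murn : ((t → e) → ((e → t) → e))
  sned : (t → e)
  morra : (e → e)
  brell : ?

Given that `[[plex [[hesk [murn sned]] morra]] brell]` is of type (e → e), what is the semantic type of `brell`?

For [[plex [[hesk [murn sned]] morra]] brell] to have type (e → e) with [plex [[hesk [murn sned]] morra]] of type e, brell must be the function: brell : (e → (e → e)).

(e → (e → e))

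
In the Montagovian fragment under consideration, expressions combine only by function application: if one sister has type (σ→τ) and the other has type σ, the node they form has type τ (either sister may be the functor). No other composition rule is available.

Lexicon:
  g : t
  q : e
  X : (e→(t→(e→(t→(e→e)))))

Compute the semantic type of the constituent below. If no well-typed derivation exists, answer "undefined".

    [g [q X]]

[q X]: X is (e→(t→(e→(t→(e→e))))), q is e; result (t→(e→(t→(e→e)))).
[g [q X]]: [q X] is (t→(e→(t→(e→e)))), g is t; result (e→(t→(e→e))).

(e→(t→(e→e)))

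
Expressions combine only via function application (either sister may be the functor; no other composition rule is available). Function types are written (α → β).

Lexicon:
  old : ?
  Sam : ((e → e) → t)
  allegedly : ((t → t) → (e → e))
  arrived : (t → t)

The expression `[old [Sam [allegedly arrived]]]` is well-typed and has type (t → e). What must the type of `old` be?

At [old [Sam [allegedly arrived]]] (required: (t → e)): [Sam [allegedly arrived]] is t, which is not a function with range (t → e); hence old is the functor — type (t → (t → e)).

(t → (t → e))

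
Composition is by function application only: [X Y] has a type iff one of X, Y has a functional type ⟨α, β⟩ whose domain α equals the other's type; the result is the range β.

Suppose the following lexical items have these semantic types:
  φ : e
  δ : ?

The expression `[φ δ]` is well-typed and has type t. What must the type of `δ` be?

[φ δ] is required to be t. φ : e cannot yield t as functor, so δ : ⟨e, t⟩.

⟨e, t⟩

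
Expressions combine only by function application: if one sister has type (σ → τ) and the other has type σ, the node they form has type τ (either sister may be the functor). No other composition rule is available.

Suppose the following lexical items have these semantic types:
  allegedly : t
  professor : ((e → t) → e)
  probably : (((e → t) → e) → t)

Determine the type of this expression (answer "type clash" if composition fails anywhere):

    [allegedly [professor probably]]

type clash

[professor probably] — probably of type (((e → t) → e) → t) combines with professor of type ((e → t) → e): type t.
[allegedly [professor probably]]: t and t cannot combine by function application — type clash.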